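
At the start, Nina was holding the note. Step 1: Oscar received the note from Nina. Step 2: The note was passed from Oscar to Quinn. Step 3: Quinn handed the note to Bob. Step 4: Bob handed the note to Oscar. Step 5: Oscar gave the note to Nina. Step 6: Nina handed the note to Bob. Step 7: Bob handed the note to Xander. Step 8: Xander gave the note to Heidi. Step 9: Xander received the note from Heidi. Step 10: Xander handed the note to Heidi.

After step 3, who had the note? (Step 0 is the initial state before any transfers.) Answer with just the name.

Answer: Bob

Derivation:
Tracking the note holder through step 3:
After step 0 (start): Nina
After step 1: Oscar
After step 2: Quinn
After step 3: Bob

At step 3, the holder is Bob.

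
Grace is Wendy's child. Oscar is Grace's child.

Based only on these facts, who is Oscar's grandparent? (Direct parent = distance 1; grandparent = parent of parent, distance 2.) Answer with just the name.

Answer: Wendy

Derivation:
Reconstructing the parent chain from the given facts:
  Wendy -> Grace -> Oscar
(each arrow means 'parent of the next')
Positions in the chain (0 = top):
  position of Wendy: 0
  position of Grace: 1
  position of Oscar: 2

Oscar is at position 2; the grandparent is 2 steps up the chain, i.e. position 0: Wendy.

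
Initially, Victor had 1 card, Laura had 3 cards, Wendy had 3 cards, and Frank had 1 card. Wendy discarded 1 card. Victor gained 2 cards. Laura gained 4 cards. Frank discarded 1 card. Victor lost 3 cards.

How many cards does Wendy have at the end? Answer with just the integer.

Tracking counts step by step:
Start: Victor=1, Laura=3, Wendy=3, Frank=1
Event 1 (Wendy -1): Wendy: 3 -> 2. State: Victor=1, Laura=3, Wendy=2, Frank=1
Event 2 (Victor +2): Victor: 1 -> 3. State: Victor=3, Laura=3, Wendy=2, Frank=1
Event 3 (Laura +4): Laura: 3 -> 7. State: Victor=3, Laura=7, Wendy=2, Frank=1
Event 4 (Frank -1): Frank: 1 -> 0. State: Victor=3, Laura=7, Wendy=2, Frank=0
Event 5 (Victor -3): Victor: 3 -> 0. State: Victor=0, Laura=7, Wendy=2, Frank=0

Wendy's final count: 2

Answer: 2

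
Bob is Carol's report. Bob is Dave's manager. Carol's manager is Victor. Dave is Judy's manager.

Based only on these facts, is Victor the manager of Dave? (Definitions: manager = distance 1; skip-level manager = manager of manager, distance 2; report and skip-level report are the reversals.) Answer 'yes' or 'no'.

Reconstructing the manager chain from the given facts:
  Victor -> Carol -> Bob -> Dave -> Judy
(each arrow means 'manager of the next')
Positions in the chain (0 = top):
  position of Victor: 0
  position of Carol: 1
  position of Bob: 2
  position of Dave: 3
  position of Judy: 4

Victor is at position 0, Dave is at position 3; signed distance (j - i) = 3.
'manager' requires j - i = 1. Actual distance is 3, so the relation does NOT hold.

Answer: no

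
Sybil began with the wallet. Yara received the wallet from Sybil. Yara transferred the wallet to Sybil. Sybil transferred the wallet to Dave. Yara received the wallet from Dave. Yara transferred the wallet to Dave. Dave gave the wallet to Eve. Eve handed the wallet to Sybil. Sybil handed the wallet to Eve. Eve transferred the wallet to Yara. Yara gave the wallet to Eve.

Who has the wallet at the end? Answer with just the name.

Tracking the wallet through each event:
Start: Sybil has the wallet.
After event 1: Yara has the wallet.
After event 2: Sybil has the wallet.
After event 3: Dave has the wallet.
After event 4: Yara has the wallet.
After event 5: Dave has the wallet.
After event 6: Eve has the wallet.
After event 7: Sybil has the wallet.
After event 8: Eve has the wallet.
After event 9: Yara has the wallet.
After event 10: Eve has the wallet.

Answer: Eve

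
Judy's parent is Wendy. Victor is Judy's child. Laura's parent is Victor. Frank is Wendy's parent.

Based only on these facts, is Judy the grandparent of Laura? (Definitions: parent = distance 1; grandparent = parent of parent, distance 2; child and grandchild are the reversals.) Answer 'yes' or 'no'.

Answer: yes

Derivation:
Reconstructing the parent chain from the given facts:
  Frank -> Wendy -> Judy -> Victor -> Laura
(each arrow means 'parent of the next')
Positions in the chain (0 = top):
  position of Frank: 0
  position of Wendy: 1
  position of Judy: 2
  position of Victor: 3
  position of Laura: 4

Judy is at position 2, Laura is at position 4; signed distance (j - i) = 2.
'grandparent' requires j - i = 2. Actual distance is 2, so the relation HOLDS.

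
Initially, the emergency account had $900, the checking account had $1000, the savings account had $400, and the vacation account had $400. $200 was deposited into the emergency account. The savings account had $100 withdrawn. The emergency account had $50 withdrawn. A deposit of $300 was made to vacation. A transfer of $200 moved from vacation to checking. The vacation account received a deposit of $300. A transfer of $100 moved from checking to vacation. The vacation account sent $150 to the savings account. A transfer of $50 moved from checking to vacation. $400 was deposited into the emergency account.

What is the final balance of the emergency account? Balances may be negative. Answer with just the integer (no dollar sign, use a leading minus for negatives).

Tracking account balances step by step:
Start: emergency=900, checking=1000, savings=400, vacation=400
Event 1 (deposit 200 to emergency): emergency: 900 + 200 = 1100. Balances: emergency=1100, checking=1000, savings=400, vacation=400
Event 2 (withdraw 100 from savings): savings: 400 - 100 = 300. Balances: emergency=1100, checking=1000, savings=300, vacation=400
Event 3 (withdraw 50 from emergency): emergency: 1100 - 50 = 1050. Balances: emergency=1050, checking=1000, savings=300, vacation=400
Event 4 (deposit 300 to vacation): vacation: 400 + 300 = 700. Balances: emergency=1050, checking=1000, savings=300, vacation=700
Event 5 (transfer 200 vacation -> checking): vacation: 700 - 200 = 500, checking: 1000 + 200 = 1200. Balances: emergency=1050, checking=1200, savings=300, vacation=500
Event 6 (deposit 300 to vacation): vacation: 500 + 300 = 800. Balances: emergency=1050, checking=1200, savings=300, vacation=800
Event 7 (transfer 100 checking -> vacation): checking: 1200 - 100 = 1100, vacation: 800 + 100 = 900. Balances: emergency=1050, checking=1100, savings=300, vacation=900
Event 8 (transfer 150 vacation -> savings): vacation: 900 - 150 = 750, savings: 300 + 150 = 450. Balances: emergency=1050, checking=1100, savings=450, vacation=750
Event 9 (transfer 50 checking -> vacation): checking: 1100 - 50 = 1050, vacation: 750 + 50 = 800. Balances: emergency=1050, checking=1050, savings=450, vacation=800
Event 10 (deposit 400 to emergency): emergency: 1050 + 400 = 1450. Balances: emergency=1450, checking=1050, savings=450, vacation=800

Final balance of emergency: 1450

Answer: 1450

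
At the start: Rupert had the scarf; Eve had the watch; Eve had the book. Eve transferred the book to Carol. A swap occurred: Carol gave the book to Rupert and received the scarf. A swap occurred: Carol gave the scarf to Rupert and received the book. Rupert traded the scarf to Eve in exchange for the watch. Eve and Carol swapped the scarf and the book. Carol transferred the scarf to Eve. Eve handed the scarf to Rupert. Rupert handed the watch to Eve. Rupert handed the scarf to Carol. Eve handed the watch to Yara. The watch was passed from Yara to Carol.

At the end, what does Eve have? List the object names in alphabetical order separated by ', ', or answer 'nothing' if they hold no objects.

Answer: book

Derivation:
Tracking all object holders:
Start: scarf:Rupert, watch:Eve, book:Eve
Event 1 (give book: Eve -> Carol). State: scarf:Rupert, watch:Eve, book:Carol
Event 2 (swap book<->scarf: now book:Rupert, scarf:Carol). State: scarf:Carol, watch:Eve, book:Rupert
Event 3 (swap scarf<->book: now scarf:Rupert, book:Carol). State: scarf:Rupert, watch:Eve, book:Carol
Event 4 (swap scarf<->watch: now scarf:Eve, watch:Rupert). State: scarf:Eve, watch:Rupert, book:Carol
Event 5 (swap scarf<->book: now scarf:Carol, book:Eve). State: scarf:Carol, watch:Rupert, book:Eve
Event 6 (give scarf: Carol -> Eve). State: scarf:Eve, watch:Rupert, book:Eve
Event 7 (give scarf: Eve -> Rupert). State: scarf:Rupert, watch:Rupert, book:Eve
Event 8 (give watch: Rupert -> Eve). State: scarf:Rupert, watch:Eve, book:Eve
Event 9 (give scarf: Rupert -> Carol). State: scarf:Carol, watch:Eve, book:Eve
Event 10 (give watch: Eve -> Yara). State: scarf:Carol, watch:Yara, book:Eve
Event 11 (give watch: Yara -> Carol). State: scarf:Carol, watch:Carol, book:Eve

Final state: scarf:Carol, watch:Carol, book:Eve
Eve holds: book.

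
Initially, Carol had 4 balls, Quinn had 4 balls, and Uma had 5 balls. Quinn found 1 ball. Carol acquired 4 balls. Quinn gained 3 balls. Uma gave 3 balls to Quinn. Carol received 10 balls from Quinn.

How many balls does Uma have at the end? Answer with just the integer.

Tracking counts step by step:
Start: Carol=4, Quinn=4, Uma=5
Event 1 (Quinn +1): Quinn: 4 -> 5. State: Carol=4, Quinn=5, Uma=5
Event 2 (Carol +4): Carol: 4 -> 8. State: Carol=8, Quinn=5, Uma=5
Event 3 (Quinn +3): Quinn: 5 -> 8. State: Carol=8, Quinn=8, Uma=5
Event 4 (Uma -> Quinn, 3): Uma: 5 -> 2, Quinn: 8 -> 11. State: Carol=8, Quinn=11, Uma=2
Event 5 (Quinn -> Carol, 10): Quinn: 11 -> 1, Carol: 8 -> 18. State: Carol=18, Quinn=1, Uma=2

Uma's final count: 2

Answer: 2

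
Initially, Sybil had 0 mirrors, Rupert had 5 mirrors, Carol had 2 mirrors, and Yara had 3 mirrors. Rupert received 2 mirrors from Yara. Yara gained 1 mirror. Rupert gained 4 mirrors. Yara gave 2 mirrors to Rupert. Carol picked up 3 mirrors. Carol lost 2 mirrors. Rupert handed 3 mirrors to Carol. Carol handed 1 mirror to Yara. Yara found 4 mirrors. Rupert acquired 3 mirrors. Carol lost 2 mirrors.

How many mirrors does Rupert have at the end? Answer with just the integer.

Tracking counts step by step:
Start: Sybil=0, Rupert=5, Carol=2, Yara=3
Event 1 (Yara -> Rupert, 2): Yara: 3 -> 1, Rupert: 5 -> 7. State: Sybil=0, Rupert=7, Carol=2, Yara=1
Event 2 (Yara +1): Yara: 1 -> 2. State: Sybil=0, Rupert=7, Carol=2, Yara=2
Event 3 (Rupert +4): Rupert: 7 -> 11. State: Sybil=0, Rupert=11, Carol=2, Yara=2
Event 4 (Yara -> Rupert, 2): Yara: 2 -> 0, Rupert: 11 -> 13. State: Sybil=0, Rupert=13, Carol=2, Yara=0
Event 5 (Carol +3): Carol: 2 -> 5. State: Sybil=0, Rupert=13, Carol=5, Yara=0
Event 6 (Carol -2): Carol: 5 -> 3. State: Sybil=0, Rupert=13, Carol=3, Yara=0
Event 7 (Rupert -> Carol, 3): Rupert: 13 -> 10, Carol: 3 -> 6. State: Sybil=0, Rupert=10, Carol=6, Yara=0
Event 8 (Carol -> Yara, 1): Carol: 6 -> 5, Yara: 0 -> 1. State: Sybil=0, Rupert=10, Carol=5, Yara=1
Event 9 (Yara +4): Yara: 1 -> 5. State: Sybil=0, Rupert=10, Carol=5, Yara=5
Event 10 (Rupert +3): Rupert: 10 -> 13. State: Sybil=0, Rupert=13, Carol=5, Yara=5
Event 11 (Carol -2): Carol: 5 -> 3. State: Sybil=0, Rupert=13, Carol=3, Yara=5

Rupert's final count: 13

Answer: 13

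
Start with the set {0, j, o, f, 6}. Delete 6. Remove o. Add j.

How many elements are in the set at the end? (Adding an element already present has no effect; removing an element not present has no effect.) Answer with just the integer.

Answer: 3

Derivation:
Tracking the set through each operation:
Start: {0, 6, f, j, o}
Event 1 (remove 6): removed. Set: {0, f, j, o}
Event 2 (remove o): removed. Set: {0, f, j}
Event 3 (add j): already present, no change. Set: {0, f, j}

Final set: {0, f, j} (size 3)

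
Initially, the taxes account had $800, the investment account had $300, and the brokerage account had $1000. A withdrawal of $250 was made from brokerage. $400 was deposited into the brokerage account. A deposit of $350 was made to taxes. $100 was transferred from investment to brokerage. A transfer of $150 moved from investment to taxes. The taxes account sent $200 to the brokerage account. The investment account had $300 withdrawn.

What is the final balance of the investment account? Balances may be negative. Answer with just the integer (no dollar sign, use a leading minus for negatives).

Tracking account balances step by step:
Start: taxes=800, investment=300, brokerage=1000
Event 1 (withdraw 250 from brokerage): brokerage: 1000 - 250 = 750. Balances: taxes=800, investment=300, brokerage=750
Event 2 (deposit 400 to brokerage): brokerage: 750 + 400 = 1150. Balances: taxes=800, investment=300, brokerage=1150
Event 3 (deposit 350 to taxes): taxes: 800 + 350 = 1150. Balances: taxes=1150, investment=300, brokerage=1150
Event 4 (transfer 100 investment -> brokerage): investment: 300 - 100 = 200, brokerage: 1150 + 100 = 1250. Balances: taxes=1150, investment=200, brokerage=1250
Event 5 (transfer 150 investment -> taxes): investment: 200 - 150 = 50, taxes: 1150 + 150 = 1300. Balances: taxes=1300, investment=50, brokerage=1250
Event 6 (transfer 200 taxes -> brokerage): taxes: 1300 - 200 = 1100, brokerage: 1250 + 200 = 1450. Balances: taxes=1100, investment=50, brokerage=1450
Event 7 (withdraw 300 from investment): investment: 50 - 300 = -250. Balances: taxes=1100, investment=-250, brokerage=1450

Final balance of investment: -250

Answer: -250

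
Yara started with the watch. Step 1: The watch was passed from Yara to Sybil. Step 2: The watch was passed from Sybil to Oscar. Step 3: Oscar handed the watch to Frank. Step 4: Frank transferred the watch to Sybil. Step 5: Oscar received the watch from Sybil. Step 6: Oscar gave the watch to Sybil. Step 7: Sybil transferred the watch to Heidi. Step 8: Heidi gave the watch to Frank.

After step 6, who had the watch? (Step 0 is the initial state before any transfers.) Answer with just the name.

Answer: Sybil

Derivation:
Tracking the watch holder through step 6:
After step 0 (start): Yara
After step 1: Sybil
After step 2: Oscar
After step 3: Frank
After step 4: Sybil
After step 5: Oscar
After step 6: Sybil

At step 6, the holder is Sybil.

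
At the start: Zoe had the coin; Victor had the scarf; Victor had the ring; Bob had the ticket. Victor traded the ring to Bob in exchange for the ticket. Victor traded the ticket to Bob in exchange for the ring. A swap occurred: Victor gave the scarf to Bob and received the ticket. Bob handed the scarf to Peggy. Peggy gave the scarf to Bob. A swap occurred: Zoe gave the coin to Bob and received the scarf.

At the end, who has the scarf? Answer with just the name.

Answer: Zoe

Derivation:
Tracking all object holders:
Start: coin:Zoe, scarf:Victor, ring:Victor, ticket:Bob
Event 1 (swap ring<->ticket: now ring:Bob, ticket:Victor). State: coin:Zoe, scarf:Victor, ring:Bob, ticket:Victor
Event 2 (swap ticket<->ring: now ticket:Bob, ring:Victor). State: coin:Zoe, scarf:Victor, ring:Victor, ticket:Bob
Event 3 (swap scarf<->ticket: now scarf:Bob, ticket:Victor). State: coin:Zoe, scarf:Bob, ring:Victor, ticket:Victor
Event 4 (give scarf: Bob -> Peggy). State: coin:Zoe, scarf:Peggy, ring:Victor, ticket:Victor
Event 5 (give scarf: Peggy -> Bob). State: coin:Zoe, scarf:Bob, ring:Victor, ticket:Victor
Event 6 (swap coin<->scarf: now coin:Bob, scarf:Zoe). State: coin:Bob, scarf:Zoe, ring:Victor, ticket:Victor

Final state: coin:Bob, scarf:Zoe, ring:Victor, ticket:Victor
The scarf is held by Zoe.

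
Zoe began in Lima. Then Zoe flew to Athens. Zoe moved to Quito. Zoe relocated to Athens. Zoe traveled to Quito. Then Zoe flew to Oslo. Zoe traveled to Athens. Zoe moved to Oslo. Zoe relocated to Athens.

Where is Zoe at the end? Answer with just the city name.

Answer: Athens

Derivation:
Tracking Zoe's location:
Start: Zoe is in Lima.
After move 1: Lima -> Athens. Zoe is in Athens.
After move 2: Athens -> Quito. Zoe is in Quito.
After move 3: Quito -> Athens. Zoe is in Athens.
After move 4: Athens -> Quito. Zoe is in Quito.
After move 5: Quito -> Oslo. Zoe is in Oslo.
After move 6: Oslo -> Athens. Zoe is in Athens.
After move 7: Athens -> Oslo. Zoe is in Oslo.
After move 8: Oslo -> Athens. Zoe is in Athens.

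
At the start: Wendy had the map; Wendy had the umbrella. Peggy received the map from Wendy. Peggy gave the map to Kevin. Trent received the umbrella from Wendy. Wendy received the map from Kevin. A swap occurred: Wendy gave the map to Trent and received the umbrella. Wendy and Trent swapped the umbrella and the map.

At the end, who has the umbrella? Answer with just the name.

Tracking all object holders:
Start: map:Wendy, umbrella:Wendy
Event 1 (give map: Wendy -> Peggy). State: map:Peggy, umbrella:Wendy
Event 2 (give map: Peggy -> Kevin). State: map:Kevin, umbrella:Wendy
Event 3 (give umbrella: Wendy -> Trent). State: map:Kevin, umbrella:Trent
Event 4 (give map: Kevin -> Wendy). State: map:Wendy, umbrella:Trent
Event 5 (swap map<->umbrella: now map:Trent, umbrella:Wendy). State: map:Trent, umbrella:Wendy
Event 6 (swap umbrella<->map: now umbrella:Trent, map:Wendy). State: map:Wendy, umbrella:Trent

Final state: map:Wendy, umbrella:Trent
The umbrella is held by Trent.

Answer: Trent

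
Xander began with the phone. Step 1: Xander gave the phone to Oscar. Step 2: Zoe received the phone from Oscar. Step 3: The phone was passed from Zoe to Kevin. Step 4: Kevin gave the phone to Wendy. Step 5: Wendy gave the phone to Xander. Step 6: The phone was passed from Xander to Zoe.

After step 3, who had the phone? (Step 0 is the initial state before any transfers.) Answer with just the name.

Answer: Kevin

Derivation:
Tracking the phone holder through step 3:
After step 0 (start): Xander
After step 1: Oscar
After step 2: Zoe
After step 3: Kevin

At step 3, the holder is Kevin.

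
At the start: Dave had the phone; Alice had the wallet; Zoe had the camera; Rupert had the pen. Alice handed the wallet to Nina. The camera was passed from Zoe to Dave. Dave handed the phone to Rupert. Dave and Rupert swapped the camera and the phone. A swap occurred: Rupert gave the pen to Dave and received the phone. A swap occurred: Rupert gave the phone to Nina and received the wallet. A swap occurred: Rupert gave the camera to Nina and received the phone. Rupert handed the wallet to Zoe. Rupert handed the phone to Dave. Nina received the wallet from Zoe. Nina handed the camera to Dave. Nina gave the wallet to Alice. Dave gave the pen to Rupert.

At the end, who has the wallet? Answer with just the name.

Tracking all object holders:
Start: phone:Dave, wallet:Alice, camera:Zoe, pen:Rupert
Event 1 (give wallet: Alice -> Nina). State: phone:Dave, wallet:Nina, camera:Zoe, pen:Rupert
Event 2 (give camera: Zoe -> Dave). State: phone:Dave, wallet:Nina, camera:Dave, pen:Rupert
Event 3 (give phone: Dave -> Rupert). State: phone:Rupert, wallet:Nina, camera:Dave, pen:Rupert
Event 4 (swap camera<->phone: now camera:Rupert, phone:Dave). State: phone:Dave, wallet:Nina, camera:Rupert, pen:Rupert
Event 5 (swap pen<->phone: now pen:Dave, phone:Rupert). State: phone:Rupert, wallet:Nina, camera:Rupert, pen:Dave
Event 6 (swap phone<->wallet: now phone:Nina, wallet:Rupert). State: phone:Nina, wallet:Rupert, camera:Rupert, pen:Dave
Event 7 (swap camera<->phone: now camera:Nina, phone:Rupert). State: phone:Rupert, wallet:Rupert, camera:Nina, pen:Dave
Event 8 (give wallet: Rupert -> Zoe). State: phone:Rupert, wallet:Zoe, camera:Nina, pen:Dave
Event 9 (give phone: Rupert -> Dave). State: phone:Dave, wallet:Zoe, camera:Nina, pen:Dave
Event 10 (give wallet: Zoe -> Nina). State: phone:Dave, wallet:Nina, camera:Nina, pen:Dave
Event 11 (give camera: Nina -> Dave). State: phone:Dave, wallet:Nina, camera:Dave, pen:Dave
Event 12 (give wallet: Nina -> Alice). State: phone:Dave, wallet:Alice, camera:Dave, pen:Dave
Event 13 (give pen: Dave -> Rupert). State: phone:Dave, wallet:Alice, camera:Dave, pen:Rupert

Final state: phone:Dave, wallet:Alice, camera:Dave, pen:Rupert
The wallet is held by Alice.

Answer: Alice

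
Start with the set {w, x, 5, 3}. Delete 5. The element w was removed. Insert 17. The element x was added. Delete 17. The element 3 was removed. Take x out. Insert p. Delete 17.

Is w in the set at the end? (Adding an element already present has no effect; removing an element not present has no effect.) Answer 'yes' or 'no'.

Answer: no

Derivation:
Tracking the set through each operation:
Start: {3, 5, w, x}
Event 1 (remove 5): removed. Set: {3, w, x}
Event 2 (remove w): removed. Set: {3, x}
Event 3 (add 17): added. Set: {17, 3, x}
Event 4 (add x): already present, no change. Set: {17, 3, x}
Event 5 (remove 17): removed. Set: {3, x}
Event 6 (remove 3): removed. Set: {x}
Event 7 (remove x): removed. Set: {}
Event 8 (add p): added. Set: {p}
Event 9 (remove 17): not present, no change. Set: {p}

Final set: {p} (size 1)
w is NOT in the final set.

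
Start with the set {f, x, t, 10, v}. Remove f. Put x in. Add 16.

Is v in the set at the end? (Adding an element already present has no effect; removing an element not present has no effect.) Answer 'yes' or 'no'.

Tracking the set through each operation:
Start: {10, f, t, v, x}
Event 1 (remove f): removed. Set: {10, t, v, x}
Event 2 (add x): already present, no change. Set: {10, t, v, x}
Event 3 (add 16): added. Set: {10, 16, t, v, x}

Final set: {10, 16, t, v, x} (size 5)
v is in the final set.

Answer: yes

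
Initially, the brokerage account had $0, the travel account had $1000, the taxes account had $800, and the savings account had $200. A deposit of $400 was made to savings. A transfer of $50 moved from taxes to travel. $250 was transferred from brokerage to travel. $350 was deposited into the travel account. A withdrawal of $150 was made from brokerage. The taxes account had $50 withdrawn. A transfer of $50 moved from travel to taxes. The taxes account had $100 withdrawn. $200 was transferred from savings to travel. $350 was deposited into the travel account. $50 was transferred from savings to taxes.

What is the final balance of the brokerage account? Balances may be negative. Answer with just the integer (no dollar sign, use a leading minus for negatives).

Answer: -400

Derivation:
Tracking account balances step by step:
Start: brokerage=0, travel=1000, taxes=800, savings=200
Event 1 (deposit 400 to savings): savings: 200 + 400 = 600. Balances: brokerage=0, travel=1000, taxes=800, savings=600
Event 2 (transfer 50 taxes -> travel): taxes: 800 - 50 = 750, travel: 1000 + 50 = 1050. Balances: brokerage=0, travel=1050, taxes=750, savings=600
Event 3 (transfer 250 brokerage -> travel): brokerage: 0 - 250 = -250, travel: 1050 + 250 = 1300. Balances: brokerage=-250, travel=1300, taxes=750, savings=600
Event 4 (deposit 350 to travel): travel: 1300 + 350 = 1650. Balances: brokerage=-250, travel=1650, taxes=750, savings=600
Event 5 (withdraw 150 from brokerage): brokerage: -250 - 150 = -400. Balances: brokerage=-400, travel=1650, taxes=750, savings=600
Event 6 (withdraw 50 from taxes): taxes: 750 - 50 = 700. Balances: brokerage=-400, travel=1650, taxes=700, savings=600
Event 7 (transfer 50 travel -> taxes): travel: 1650 - 50 = 1600, taxes: 700 + 50 = 750. Balances: brokerage=-400, travel=1600, taxes=750, savings=600
Event 8 (withdraw 100 from taxes): taxes: 750 - 100 = 650. Balances: brokerage=-400, travel=1600, taxes=650, savings=600
Event 9 (transfer 200 savings -> travel): savings: 600 - 200 = 400, travel: 1600 + 200 = 1800. Balances: brokerage=-400, travel=1800, taxes=650, savings=400
Event 10 (deposit 350 to travel): travel: 1800 + 350 = 2150. Balances: brokerage=-400, travel=2150, taxes=650, savings=400
Event 11 (transfer 50 savings -> taxes): savings: 400 - 50 = 350, taxes: 650 + 50 = 700. Balances: brokerage=-400, travel=2150, taxes=700, savings=350

Final balance of brokerage: -400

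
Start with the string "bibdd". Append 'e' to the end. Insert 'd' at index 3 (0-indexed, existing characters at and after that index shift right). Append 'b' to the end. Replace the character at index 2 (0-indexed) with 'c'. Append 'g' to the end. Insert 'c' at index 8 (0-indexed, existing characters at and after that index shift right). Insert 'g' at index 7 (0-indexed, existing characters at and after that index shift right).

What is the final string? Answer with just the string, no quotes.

Answer: bicdddegbcg

Derivation:
Applying each edit step by step:
Start: "bibdd"
Op 1 (append 'e'): "bibdd" -> "bibdde"
Op 2 (insert 'd' at idx 3): "bibdde" -> "bibddde"
Op 3 (append 'b'): "bibddde" -> "bibdddeb"
Op 4 (replace idx 2: 'b' -> 'c'): "bibdddeb" -> "bicdddeb"
Op 5 (append 'g'): "bicdddeb" -> "bicdddebg"
Op 6 (insert 'c' at idx 8): "bicdddebg" -> "bicdddebcg"
Op 7 (insert 'g' at idx 7): "bicdddebcg" -> "bicdddegbcg"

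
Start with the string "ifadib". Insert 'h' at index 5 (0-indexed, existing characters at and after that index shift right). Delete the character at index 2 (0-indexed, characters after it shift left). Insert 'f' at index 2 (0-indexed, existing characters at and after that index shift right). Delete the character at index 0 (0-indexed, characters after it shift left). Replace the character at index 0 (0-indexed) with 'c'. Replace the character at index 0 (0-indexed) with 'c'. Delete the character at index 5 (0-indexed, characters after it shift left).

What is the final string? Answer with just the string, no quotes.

Answer: cfdih

Derivation:
Applying each edit step by step:
Start: "ifadib"
Op 1 (insert 'h' at idx 5): "ifadib" -> "ifadihb"
Op 2 (delete idx 2 = 'a'): "ifadihb" -> "ifdihb"
Op 3 (insert 'f' at idx 2): "ifdihb" -> "iffdihb"
Op 4 (delete idx 0 = 'i'): "iffdihb" -> "ffdihb"
Op 5 (replace idx 0: 'f' -> 'c'): "ffdihb" -> "cfdihb"
Op 6 (replace idx 0: 'c' -> 'c'): "cfdihb" -> "cfdihb"
Op 7 (delete idx 5 = 'b'): "cfdihb" -> "cfdih"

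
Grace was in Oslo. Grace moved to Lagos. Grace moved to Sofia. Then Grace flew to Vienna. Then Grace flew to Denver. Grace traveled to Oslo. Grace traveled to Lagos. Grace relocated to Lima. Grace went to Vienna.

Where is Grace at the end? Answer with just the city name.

Tracking Grace's location:
Start: Grace is in Oslo.
After move 1: Oslo -> Lagos. Grace is in Lagos.
After move 2: Lagos -> Sofia. Grace is in Sofia.
After move 3: Sofia -> Vienna. Grace is in Vienna.
After move 4: Vienna -> Denver. Grace is in Denver.
After move 5: Denver -> Oslo. Grace is in Oslo.
After move 6: Oslo -> Lagos. Grace is in Lagos.
After move 7: Lagos -> Lima. Grace is in Lima.
After move 8: Lima -> Vienna. Grace is in Vienna.

Answer: Vienna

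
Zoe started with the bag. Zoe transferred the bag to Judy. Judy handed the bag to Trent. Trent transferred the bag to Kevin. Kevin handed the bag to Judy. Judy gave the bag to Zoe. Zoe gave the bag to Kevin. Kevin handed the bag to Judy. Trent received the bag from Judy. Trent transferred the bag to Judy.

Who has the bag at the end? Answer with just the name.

Answer: Judy

Derivation:
Tracking the bag through each event:
Start: Zoe has the bag.
After event 1: Judy has the bag.
After event 2: Trent has the bag.
After event 3: Kevin has the bag.
After event 4: Judy has the bag.
After event 5: Zoe has the bag.
After event 6: Kevin has the bag.
After event 7: Judy has the bag.
After event 8: Trent has the bag.
After event 9: Judy has the bag.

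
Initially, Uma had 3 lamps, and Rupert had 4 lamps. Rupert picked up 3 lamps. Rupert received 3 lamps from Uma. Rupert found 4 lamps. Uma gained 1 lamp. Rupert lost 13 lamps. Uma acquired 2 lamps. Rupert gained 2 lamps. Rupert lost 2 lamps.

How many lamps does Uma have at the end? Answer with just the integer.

Tracking counts step by step:
Start: Uma=3, Rupert=4
Event 1 (Rupert +3): Rupert: 4 -> 7. State: Uma=3, Rupert=7
Event 2 (Uma -> Rupert, 3): Uma: 3 -> 0, Rupert: 7 -> 10. State: Uma=0, Rupert=10
Event 3 (Rupert +4): Rupert: 10 -> 14. State: Uma=0, Rupert=14
Event 4 (Uma +1): Uma: 0 -> 1. State: Uma=1, Rupert=14
Event 5 (Rupert -13): Rupert: 14 -> 1. State: Uma=1, Rupert=1
Event 6 (Uma +2): Uma: 1 -> 3. State: Uma=3, Rupert=1
Event 7 (Rupert +2): Rupert: 1 -> 3. State: Uma=3, Rupert=3
Event 8 (Rupert -2): Rupert: 3 -> 1. State: Uma=3, Rupert=1

Uma's final count: 3

Answer: 3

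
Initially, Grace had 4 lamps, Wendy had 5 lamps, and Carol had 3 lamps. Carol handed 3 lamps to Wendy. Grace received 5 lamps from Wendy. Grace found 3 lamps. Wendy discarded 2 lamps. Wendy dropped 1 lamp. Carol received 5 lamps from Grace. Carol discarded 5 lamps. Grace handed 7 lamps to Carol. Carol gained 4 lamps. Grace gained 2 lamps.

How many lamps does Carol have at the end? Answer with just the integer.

Tracking counts step by step:
Start: Grace=4, Wendy=5, Carol=3
Event 1 (Carol -> Wendy, 3): Carol: 3 -> 0, Wendy: 5 -> 8. State: Grace=4, Wendy=8, Carol=0
Event 2 (Wendy -> Grace, 5): Wendy: 8 -> 3, Grace: 4 -> 9. State: Grace=9, Wendy=3, Carol=0
Event 3 (Grace +3): Grace: 9 -> 12. State: Grace=12, Wendy=3, Carol=0
Event 4 (Wendy -2): Wendy: 3 -> 1. State: Grace=12, Wendy=1, Carol=0
Event 5 (Wendy -1): Wendy: 1 -> 0. State: Grace=12, Wendy=0, Carol=0
Event 6 (Grace -> Carol, 5): Grace: 12 -> 7, Carol: 0 -> 5. State: Grace=7, Wendy=0, Carol=5
Event 7 (Carol -5): Carol: 5 -> 0. State: Grace=7, Wendy=0, Carol=0
Event 8 (Grace -> Carol, 7): Grace: 7 -> 0, Carol: 0 -> 7. State: Grace=0, Wendy=0, Carol=7
Event 9 (Carol +4): Carol: 7 -> 11. State: Grace=0, Wendy=0, Carol=11
Event 10 (Grace +2): Grace: 0 -> 2. State: Grace=2, Wendy=0, Carol=11

Carol's final count: 11

Answer: 11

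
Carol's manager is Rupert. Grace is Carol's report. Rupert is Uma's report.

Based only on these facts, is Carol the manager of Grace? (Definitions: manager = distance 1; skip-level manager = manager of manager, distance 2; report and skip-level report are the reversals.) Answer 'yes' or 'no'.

Answer: yes

Derivation:
Reconstructing the manager chain from the given facts:
  Uma -> Rupert -> Carol -> Grace
(each arrow means 'manager of the next')
Positions in the chain (0 = top):
  position of Uma: 0
  position of Rupert: 1
  position of Carol: 2
  position of Grace: 3

Carol is at position 2, Grace is at position 3; signed distance (j - i) = 1.
'manager' requires j - i = 1. Actual distance is 1, so the relation HOLDS.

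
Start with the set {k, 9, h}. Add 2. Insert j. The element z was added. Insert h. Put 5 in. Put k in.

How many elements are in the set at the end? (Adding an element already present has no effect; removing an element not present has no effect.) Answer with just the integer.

Tracking the set through each operation:
Start: {9, h, k}
Event 1 (add 2): added. Set: {2, 9, h, k}
Event 2 (add j): added. Set: {2, 9, h, j, k}
Event 3 (add z): added. Set: {2, 9, h, j, k, z}
Event 4 (add h): already present, no change. Set: {2, 9, h, j, k, z}
Event 5 (add 5): added. Set: {2, 5, 9, h, j, k, z}
Event 6 (add k): already present, no change. Set: {2, 5, 9, h, j, k, z}

Final set: {2, 5, 9, h, j, k, z} (size 7)

Answer: 7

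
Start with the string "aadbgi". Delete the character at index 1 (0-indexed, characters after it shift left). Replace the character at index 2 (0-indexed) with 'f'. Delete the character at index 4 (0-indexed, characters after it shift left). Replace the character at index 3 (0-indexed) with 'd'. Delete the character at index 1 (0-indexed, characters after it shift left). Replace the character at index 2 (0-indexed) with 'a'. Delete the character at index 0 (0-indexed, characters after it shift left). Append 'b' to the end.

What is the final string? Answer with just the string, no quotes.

Answer: fab

Derivation:
Applying each edit step by step:
Start: "aadbgi"
Op 1 (delete idx 1 = 'a'): "aadbgi" -> "adbgi"
Op 2 (replace idx 2: 'b' -> 'f'): "adbgi" -> "adfgi"
Op 3 (delete idx 4 = 'i'): "adfgi" -> "adfg"
Op 4 (replace idx 3: 'g' -> 'd'): "adfg" -> "adfd"
Op 5 (delete idx 1 = 'd'): "adfd" -> "afd"
Op 6 (replace idx 2: 'd' -> 'a'): "afd" -> "afa"
Op 7 (delete idx 0 = 'a'): "afa" -> "fa"
Op 8 (append 'b'): "fa" -> "fab"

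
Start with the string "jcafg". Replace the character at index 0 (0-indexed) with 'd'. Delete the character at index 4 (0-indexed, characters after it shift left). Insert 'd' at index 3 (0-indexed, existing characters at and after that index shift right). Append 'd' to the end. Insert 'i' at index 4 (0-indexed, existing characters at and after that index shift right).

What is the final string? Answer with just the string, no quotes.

Applying each edit step by step:
Start: "jcafg"
Op 1 (replace idx 0: 'j' -> 'd'): "jcafg" -> "dcafg"
Op 2 (delete idx 4 = 'g'): "dcafg" -> "dcaf"
Op 3 (insert 'd' at idx 3): "dcaf" -> "dcadf"
Op 4 (append 'd'): "dcadf" -> "dcadfd"
Op 5 (insert 'i' at idx 4): "dcadfd" -> "dcadifd"

Answer: dcadifd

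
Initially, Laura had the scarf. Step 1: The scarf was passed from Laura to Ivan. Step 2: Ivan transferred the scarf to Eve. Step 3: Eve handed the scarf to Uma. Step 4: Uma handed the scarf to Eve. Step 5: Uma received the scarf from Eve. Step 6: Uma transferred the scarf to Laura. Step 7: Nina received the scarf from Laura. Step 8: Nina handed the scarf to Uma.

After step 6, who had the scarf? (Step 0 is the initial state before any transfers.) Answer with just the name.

Answer: Laura

Derivation:
Tracking the scarf holder through step 6:
After step 0 (start): Laura
After step 1: Ivan
After step 2: Eve
After step 3: Uma
After step 4: Eve
After step 5: Uma
After step 6: Laura

At step 6, the holder is Laura.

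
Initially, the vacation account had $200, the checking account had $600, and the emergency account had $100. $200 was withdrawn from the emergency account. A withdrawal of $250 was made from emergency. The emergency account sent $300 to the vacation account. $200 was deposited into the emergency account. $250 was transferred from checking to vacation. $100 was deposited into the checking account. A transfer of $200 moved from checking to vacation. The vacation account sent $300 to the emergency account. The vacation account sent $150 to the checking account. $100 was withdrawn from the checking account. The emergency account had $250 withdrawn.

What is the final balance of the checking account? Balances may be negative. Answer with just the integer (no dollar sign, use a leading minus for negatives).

Answer: 300

Derivation:
Tracking account balances step by step:
Start: vacation=200, checking=600, emergency=100
Event 1 (withdraw 200 from emergency): emergency: 100 - 200 = -100. Balances: vacation=200, checking=600, emergency=-100
Event 2 (withdraw 250 from emergency): emergency: -100 - 250 = -350. Balances: vacation=200, checking=600, emergency=-350
Event 3 (transfer 300 emergency -> vacation): emergency: -350 - 300 = -650, vacation: 200 + 300 = 500. Balances: vacation=500, checking=600, emergency=-650
Event 4 (deposit 200 to emergency): emergency: -650 + 200 = -450. Balances: vacation=500, checking=600, emergency=-450
Event 5 (transfer 250 checking -> vacation): checking: 600 - 250 = 350, vacation: 500 + 250 = 750. Balances: vacation=750, checking=350, emergency=-450
Event 6 (deposit 100 to checking): checking: 350 + 100 = 450. Balances: vacation=750, checking=450, emergency=-450
Event 7 (transfer 200 checking -> vacation): checking: 450 - 200 = 250, vacation: 750 + 200 = 950. Balances: vacation=950, checking=250, emergency=-450
Event 8 (transfer 300 vacation -> emergency): vacation: 950 - 300 = 650, emergency: -450 + 300 = -150. Balances: vacation=650, checking=250, emergency=-150
Event 9 (transfer 150 vacation -> checking): vacation: 650 - 150 = 500, checking: 250 + 150 = 400. Balances: vacation=500, checking=400, emergency=-150
Event 10 (withdraw 100 from checking): checking: 400 - 100 = 300. Balances: vacation=500, checking=300, emergency=-150
Event 11 (withdraw 250 from emergency): emergency: -150 - 250 = -400. Balances: vacation=500, checking=300, emergency=-400

Final balance of checking: 300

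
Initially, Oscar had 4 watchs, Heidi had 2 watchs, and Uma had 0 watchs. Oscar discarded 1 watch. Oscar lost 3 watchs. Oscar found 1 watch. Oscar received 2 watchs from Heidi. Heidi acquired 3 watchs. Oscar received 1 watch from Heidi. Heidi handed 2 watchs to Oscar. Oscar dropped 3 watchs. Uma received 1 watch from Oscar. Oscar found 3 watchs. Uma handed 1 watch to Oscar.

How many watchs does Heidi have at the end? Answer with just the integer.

Answer: 0

Derivation:
Tracking counts step by step:
Start: Oscar=4, Heidi=2, Uma=0
Event 1 (Oscar -1): Oscar: 4 -> 3. State: Oscar=3, Heidi=2, Uma=0
Event 2 (Oscar -3): Oscar: 3 -> 0. State: Oscar=0, Heidi=2, Uma=0
Event 3 (Oscar +1): Oscar: 0 -> 1. State: Oscar=1, Heidi=2, Uma=0
Event 4 (Heidi -> Oscar, 2): Heidi: 2 -> 0, Oscar: 1 -> 3. State: Oscar=3, Heidi=0, Uma=0
Event 5 (Heidi +3): Heidi: 0 -> 3. State: Oscar=3, Heidi=3, Uma=0
Event 6 (Heidi -> Oscar, 1): Heidi: 3 -> 2, Oscar: 3 -> 4. State: Oscar=4, Heidi=2, Uma=0
Event 7 (Heidi -> Oscar, 2): Heidi: 2 -> 0, Oscar: 4 -> 6. State: Oscar=6, Heidi=0, Uma=0
Event 8 (Oscar -3): Oscar: 6 -> 3. State: Oscar=3, Heidi=0, Uma=0
Event 9 (Oscar -> Uma, 1): Oscar: 3 -> 2, Uma: 0 -> 1. State: Oscar=2, Heidi=0, Uma=1
Event 10 (Oscar +3): Oscar: 2 -> 5. State: Oscar=5, Heidi=0, Uma=1
Event 11 (Uma -> Oscar, 1): Uma: 1 -> 0, Oscar: 5 -> 6. State: Oscar=6, Heidi=0, Uma=0

Heidi's final count: 0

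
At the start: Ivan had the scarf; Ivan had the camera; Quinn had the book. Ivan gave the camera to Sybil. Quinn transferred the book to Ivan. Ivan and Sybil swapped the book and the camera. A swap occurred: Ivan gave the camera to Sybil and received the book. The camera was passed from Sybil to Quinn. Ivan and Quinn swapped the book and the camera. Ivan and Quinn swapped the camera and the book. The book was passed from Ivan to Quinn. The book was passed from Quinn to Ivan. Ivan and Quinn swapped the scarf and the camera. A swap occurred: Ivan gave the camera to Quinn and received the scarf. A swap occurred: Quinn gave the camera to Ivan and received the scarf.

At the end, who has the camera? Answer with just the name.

Tracking all object holders:
Start: scarf:Ivan, camera:Ivan, book:Quinn
Event 1 (give camera: Ivan -> Sybil). State: scarf:Ivan, camera:Sybil, book:Quinn
Event 2 (give book: Quinn -> Ivan). State: scarf:Ivan, camera:Sybil, book:Ivan
Event 3 (swap book<->camera: now book:Sybil, camera:Ivan). State: scarf:Ivan, camera:Ivan, book:Sybil
Event 4 (swap camera<->book: now camera:Sybil, book:Ivan). State: scarf:Ivan, camera:Sybil, book:Ivan
Event 5 (give camera: Sybil -> Quinn). State: scarf:Ivan, camera:Quinn, book:Ivan
Event 6 (swap book<->camera: now book:Quinn, camera:Ivan). State: scarf:Ivan, camera:Ivan, book:Quinn
Event 7 (swap camera<->book: now camera:Quinn, book:Ivan). State: scarf:Ivan, camera:Quinn, book:Ivan
Event 8 (give book: Ivan -> Quinn). State: scarf:Ivan, camera:Quinn, book:Quinn
Event 9 (give book: Quinn -> Ivan). State: scarf:Ivan, camera:Quinn, book:Ivan
Event 10 (swap scarf<->camera: now scarf:Quinn, camera:Ivan). State: scarf:Quinn, camera:Ivan, book:Ivan
Event 11 (swap camera<->scarf: now camera:Quinn, scarf:Ivan). State: scarf:Ivan, camera:Quinn, book:Ivan
Event 12 (swap camera<->scarf: now camera:Ivan, scarf:Quinn). State: scarf:Quinn, camera:Ivan, book:Ivan

Final state: scarf:Quinn, camera:Ivan, book:Ivan
The camera is held by Ivan.

Answer: Ivan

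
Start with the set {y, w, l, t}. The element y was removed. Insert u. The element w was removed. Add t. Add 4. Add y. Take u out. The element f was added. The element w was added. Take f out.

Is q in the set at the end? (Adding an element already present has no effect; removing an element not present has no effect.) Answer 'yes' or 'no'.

Answer: no

Derivation:
Tracking the set through each operation:
Start: {l, t, w, y}
Event 1 (remove y): removed. Set: {l, t, w}
Event 2 (add u): added. Set: {l, t, u, w}
Event 3 (remove w): removed. Set: {l, t, u}
Event 4 (add t): already present, no change. Set: {l, t, u}
Event 5 (add 4): added. Set: {4, l, t, u}
Event 6 (add y): added. Set: {4, l, t, u, y}
Event 7 (remove u): removed. Set: {4, l, t, y}
Event 8 (add f): added. Set: {4, f, l, t, y}
Event 9 (add w): added. Set: {4, f, l, t, w, y}
Event 10 (remove f): removed. Set: {4, l, t, w, y}

Final set: {4, l, t, w, y} (size 5)
q is NOT in the final set.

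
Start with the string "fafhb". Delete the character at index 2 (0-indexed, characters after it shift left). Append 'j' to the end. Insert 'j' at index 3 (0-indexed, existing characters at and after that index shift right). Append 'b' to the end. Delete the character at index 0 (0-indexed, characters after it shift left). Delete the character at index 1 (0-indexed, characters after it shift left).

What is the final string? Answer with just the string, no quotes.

Answer: ajbjb

Derivation:
Applying each edit step by step:
Start: "fafhb"
Op 1 (delete idx 2 = 'f'): "fafhb" -> "fahb"
Op 2 (append 'j'): "fahb" -> "fahbj"
Op 3 (insert 'j' at idx 3): "fahbj" -> "fahjbj"
Op 4 (append 'b'): "fahjbj" -> "fahjbjb"
Op 5 (delete idx 0 = 'f'): "fahjbjb" -> "ahjbjb"
Op 6 (delete idx 1 = 'h'): "ahjbjb" -> "ajbjb"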